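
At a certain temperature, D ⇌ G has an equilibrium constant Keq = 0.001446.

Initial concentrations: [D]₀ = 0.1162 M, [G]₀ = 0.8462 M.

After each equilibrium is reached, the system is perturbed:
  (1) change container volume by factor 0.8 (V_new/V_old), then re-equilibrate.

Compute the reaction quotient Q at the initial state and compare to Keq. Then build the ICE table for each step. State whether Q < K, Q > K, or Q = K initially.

Q₀ = 7.282 vs Keq = 0.001446 ⇒ Q>K, reverse
Step 1:
                    D           G
  init         0.1162      0.8462
  Δ            0.8448     -0.8448
  eq            0.961     0.00139
  solve Keq expr → x = -0.8448; check Q = 0.001446
Then change container volume by factor 0.8 (V_new/V_old).
Step 2:
                    D           G
  init          1.201    0.001737
  Δ                 0           0
  eq            1.201    0.001737
  solve Keq expr → x = 0; check Q = 0.001446

Q₀ = 7.282; Q > K (proceeds reverse)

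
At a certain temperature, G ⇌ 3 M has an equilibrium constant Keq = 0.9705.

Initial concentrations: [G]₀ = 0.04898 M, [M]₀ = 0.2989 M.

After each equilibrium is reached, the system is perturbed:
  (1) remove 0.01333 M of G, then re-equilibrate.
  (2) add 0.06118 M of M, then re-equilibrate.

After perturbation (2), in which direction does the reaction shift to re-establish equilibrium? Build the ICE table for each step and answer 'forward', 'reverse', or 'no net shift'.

Q₀ = 0.5452 vs Keq = 0.9705 ⇒ Q<K, forward
Step 1:
                  G         M
  I         0.04898    0.2989
  C        -0.01115   0.03346
  E         0.03783    0.3324
  solve Keq expr → x = 0.01115; check Q = 0.9705
Then remove 0.01333 M of G.
Step 2:
                  G         M
  I          0.0245    0.3324
  C        0.006791  -0.02037
  E         0.03129     0.312
  solve Keq expr → x = -0.006791; check Q = 0.9705
Then add 0.06118 M of M.
Step 3:
                  G         M
  I         0.03129    0.3732
  C         0.01017   -0.0305
  E         0.04146    0.3427
  solve Keq expr → x = -0.01017; check Q = 0.9705

Direction: reverse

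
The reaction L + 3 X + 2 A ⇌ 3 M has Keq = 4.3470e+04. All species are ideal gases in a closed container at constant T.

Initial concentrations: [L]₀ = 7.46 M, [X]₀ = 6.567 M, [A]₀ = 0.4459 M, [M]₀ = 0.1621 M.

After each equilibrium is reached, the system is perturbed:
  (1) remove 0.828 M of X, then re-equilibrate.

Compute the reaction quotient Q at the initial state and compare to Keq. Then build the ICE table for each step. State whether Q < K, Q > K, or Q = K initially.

Q₀ = 1.0140e-05; Q < K (proceeds forward)

Q₀ = 1.0140e-05 vs Keq = 4.3470e+04 ⇒ Q<K, forward
Step 1:
                  L         X         A         M
  init         7.46     6.567    0.4459    0.1621
  Δ         -0.2229   -0.6687   -0.4458    0.6687
  eq          7.237     5.898 9.4251e-05    0.8308
  solve Keq expr → x = 0.2229; check Q = 4.3470e+04
Then remove 0.828 M of X.
Step 2:
                  L         X         A         M
  init        7.237      5.07 9.4251e-05    0.8308
  Δ       1.1998e-05 3.5995e-05 2.3997e-05 -3.5995e-05
  eq          7.237      5.07 1.1825e-04    0.8308
  solve Keq expr → x = -1.1998e-05; check Q = 4.3470e+04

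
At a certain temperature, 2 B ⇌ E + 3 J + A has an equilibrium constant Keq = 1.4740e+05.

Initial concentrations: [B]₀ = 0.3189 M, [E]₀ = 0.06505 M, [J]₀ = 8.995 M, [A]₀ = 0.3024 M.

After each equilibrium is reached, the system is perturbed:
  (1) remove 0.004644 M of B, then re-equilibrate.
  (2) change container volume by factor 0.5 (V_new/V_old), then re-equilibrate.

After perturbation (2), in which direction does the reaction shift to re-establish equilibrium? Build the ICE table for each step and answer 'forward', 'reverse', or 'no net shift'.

Q₀ = 140.8 vs Keq = 1.4740e+05 ⇒ Q<K, forward
Step 1:
                   B          E          J          A
  init        0.3189    0.06505      8.995     0.3024
  Δ          -0.2955     0.1478     0.4433     0.1478
  eq         0.02338     0.2128      9.438     0.4502
  solve Keq expr → x = 0.1478; check Q = 1.4740e+05
Then remove 0.004644 M of B.
Step 2:
                   B          E          J          A
  init       0.01873     0.2128      9.438     0.4502
  Δ          0.00444   -0.00222   -0.00666   -0.00222
  eq         0.02317     0.2106      9.432     0.4479
  solve Keq expr → x = -0.00222; check Q = 1.4740e+05
Then change container volume by factor 0.5 (V_new/V_old).
Step 3:
                   B          E          J          A
  init       0.04634     0.4212      18.86     0.8959
  Δ          0.07502   -0.03751    -0.1125   -0.03751
  eq          0.1214     0.3837      18.75     0.8584
  solve Keq expr → x = -0.03751; check Q = 1.4740e+05

Direction: reverse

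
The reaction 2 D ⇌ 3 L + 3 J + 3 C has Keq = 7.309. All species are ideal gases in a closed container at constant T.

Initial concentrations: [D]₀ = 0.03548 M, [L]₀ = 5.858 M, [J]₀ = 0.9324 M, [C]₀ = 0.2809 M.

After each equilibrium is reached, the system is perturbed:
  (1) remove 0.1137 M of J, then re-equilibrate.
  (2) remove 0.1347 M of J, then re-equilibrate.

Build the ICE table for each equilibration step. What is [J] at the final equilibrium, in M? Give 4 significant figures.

[J]_eq = 0.5538 M

Q₀ = 2869 vs Keq = 7.309 ⇒ Q>K, reverse
Step 1:
                  D         L         J         C
  I         0.03548     5.858    0.9324    0.2809
  C           0.107   -0.1605   -0.1605   -0.1605
  E          0.1425     5.697    0.7719    0.1204
  solve Keq expr → x = -0.0535; check Q = 7.309
Then remove 0.1137 M of J.
Step 2:
                  D         L         J         C
  I          0.1425     5.697    0.6582    0.1204
  C         -0.0083   0.01245   0.01245   0.01245
  E          0.1342      5.71    0.6706    0.1328
  solve Keq expr → x = 0.00415; check Q = 7.309
Then remove 0.1347 M of J.
Step 3:
                  D         L         J         C
  I          0.1342      5.71    0.5359    0.1328
  C        -0.01192   0.01788   0.01788   0.01788
  E          0.1223     5.728    0.5538    0.1507
  solve Keq expr → x = 0.005959; check Q = 7.309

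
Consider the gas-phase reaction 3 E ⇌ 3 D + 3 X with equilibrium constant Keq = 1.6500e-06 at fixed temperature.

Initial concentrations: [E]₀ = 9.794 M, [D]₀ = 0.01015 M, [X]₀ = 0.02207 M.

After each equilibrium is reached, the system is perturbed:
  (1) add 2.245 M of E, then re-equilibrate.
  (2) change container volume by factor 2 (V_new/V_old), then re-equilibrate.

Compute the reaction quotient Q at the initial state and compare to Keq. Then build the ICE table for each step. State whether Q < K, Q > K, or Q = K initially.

Q₀ = 1.1965e-14; Q < K (proceeds forward)

Q₀ = 1.1965e-14 vs Keq = 1.6500e-06 ⇒ Q<K, forward
Step 1:
                   E          D          X
  Initial      9.794    0.01015    0.02207
  Change     -0.3186     0.3186     0.3186
  Equil        9.475     0.3287     0.3406
  solve Keq expr → x = 0.1062; check Q = 1.6500e-06
Then add 2.245 M of E.
Step 2:
                   E          D          X
  Initial      11.72     0.3287     0.3406
  Change    -0.03694    0.03694    0.03694
  Equil        11.68     0.3657     0.3776
  solve Keq expr → x = 0.01231; check Q = 1.6500e-06
Then change container volume by factor 2 (V_new/V_old).
Step 3:
                   E          D          X
  Initial      5.842     0.1828     0.1888
  Change    -0.07525    0.07525    0.07525
  Equil        5.767     0.2581      0.264
  solve Keq expr → x = 0.02508; check Q = 1.6500e-06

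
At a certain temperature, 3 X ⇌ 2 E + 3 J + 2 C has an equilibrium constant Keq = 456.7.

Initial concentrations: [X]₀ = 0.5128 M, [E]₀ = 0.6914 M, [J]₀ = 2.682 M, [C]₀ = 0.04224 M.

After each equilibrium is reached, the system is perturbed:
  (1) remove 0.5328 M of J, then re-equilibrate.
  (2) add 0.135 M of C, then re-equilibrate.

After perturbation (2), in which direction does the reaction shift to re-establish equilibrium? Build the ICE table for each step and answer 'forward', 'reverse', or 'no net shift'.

Q₀ = 0.122 vs Keq = 456.7 ⇒ Q<K, forward
Step 1:
                   X          E          J          C
  init        0.5128     0.6914      2.682    0.04224
  Δ          -0.3533     0.2355     0.3533     0.2355
  eq          0.1595     0.9269      3.035     0.2778
  solve Keq expr → x = 0.1178; check Q = 456.7
Then remove 0.5328 M of J.
Step 2:
                   X          E          J          C
  init        0.1595     0.9269      2.502     0.2778
  Δ         -0.02108    0.01405    0.02108    0.01405
  eq          0.1384      0.941      2.524     0.2918
  solve Keq expr → x = 0.007025; check Q = 456.7
Then add 0.135 M of C.
Step 3:
                   X          E          J          C
  init        0.1384      0.941      2.524     0.4268
  Δ          0.02988   -0.01992   -0.02988   -0.01992
  eq          0.1683     0.9211      2.494     0.4069
  solve Keq expr → x = -0.009961; check Q = 456.7

Direction: reverse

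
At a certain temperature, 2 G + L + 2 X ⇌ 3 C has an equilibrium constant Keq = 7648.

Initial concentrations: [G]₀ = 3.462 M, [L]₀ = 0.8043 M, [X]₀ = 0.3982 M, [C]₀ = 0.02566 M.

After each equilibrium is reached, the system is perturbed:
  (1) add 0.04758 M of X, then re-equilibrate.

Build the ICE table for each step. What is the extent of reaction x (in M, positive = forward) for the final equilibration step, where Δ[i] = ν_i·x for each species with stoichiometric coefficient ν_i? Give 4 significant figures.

x = 0.02354 M

Q₀ = 1.1053e-05 vs Keq = 7648 ⇒ Q<K, forward
Step 1:
                    G           L           X           C
  I             3.462      0.8043      0.3982     0.02566
  C           -0.3959     -0.1979     -0.3959      0.5938
  E             3.066      0.6064    0.002335      0.6195
  solve Keq expr → x = 0.1979; check Q = 7648
Then add 0.04758 M of X.
Step 2:
                    G           L           X           C
  I             3.066      0.6064     0.04991      0.6195
  C          -0.04707    -0.02354    -0.04707     0.07061
  E             3.019      0.5828    0.002844      0.6901
  solve Keq expr → x = 0.02354; check Q = 7648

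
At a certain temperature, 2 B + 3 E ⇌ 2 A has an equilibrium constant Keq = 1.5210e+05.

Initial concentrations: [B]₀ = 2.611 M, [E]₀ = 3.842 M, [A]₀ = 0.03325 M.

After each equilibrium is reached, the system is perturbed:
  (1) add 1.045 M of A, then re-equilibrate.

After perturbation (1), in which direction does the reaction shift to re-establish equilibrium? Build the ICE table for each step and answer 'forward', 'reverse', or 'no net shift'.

Q₀ = 2.8595e-06 vs Keq = 1.5210e+05 ⇒ Q<K, forward
Step 1:
                  B         E         A
  I           2.611     3.842   0.03325
  C          -2.474    -3.712     2.474
  E          0.1366    0.1304     2.508
  solve Keq expr → x = 1.237; check Q = 1.5210e+05
Then add 1.045 M of A.
Step 2:
                  B         E         A
  I          0.1366    0.1304     3.553
  C         0.01505   0.02258  -0.01505
  E          0.1516     0.153     3.538
  solve Keq expr → x = -0.007526; check Q = 1.5210e+05

Direction: reverse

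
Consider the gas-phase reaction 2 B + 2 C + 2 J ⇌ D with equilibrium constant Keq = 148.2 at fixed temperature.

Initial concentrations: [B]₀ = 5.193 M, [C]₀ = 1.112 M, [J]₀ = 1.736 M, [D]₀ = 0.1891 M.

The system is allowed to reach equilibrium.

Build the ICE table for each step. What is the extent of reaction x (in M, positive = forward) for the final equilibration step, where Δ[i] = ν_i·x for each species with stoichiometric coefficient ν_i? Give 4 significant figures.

Q₀ = 0.001882 vs Keq = 148.2 ⇒ Q<K, forward
Step 1:
                    B           C           J           D
  init          5.193       1.112       1.736      0.1891
  Δ            -1.086      -1.086      -1.086      0.5428
  eq            4.107     0.02631      0.6503      0.7319
  solve Keq expr → x = 0.5428; check Q = 148.2

x = 0.5428 M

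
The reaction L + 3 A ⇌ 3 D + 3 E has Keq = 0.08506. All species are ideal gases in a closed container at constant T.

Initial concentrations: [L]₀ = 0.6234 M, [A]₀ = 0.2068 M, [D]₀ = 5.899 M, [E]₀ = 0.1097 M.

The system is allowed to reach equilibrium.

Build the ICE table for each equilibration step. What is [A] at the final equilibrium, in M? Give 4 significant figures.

[A]_eq = 0.297 M

Q₀ = 49.15 vs Keq = 0.08506 ⇒ Q>K, reverse
Step 1:
                   L          A          D          E
  init        0.6234     0.2068      5.899     0.1097
  Δ          0.03006    0.09019   -0.09019   -0.09019
  eq          0.6535      0.297      5.809    0.01951
  solve Keq expr → x = -0.03006; check Q = 0.08506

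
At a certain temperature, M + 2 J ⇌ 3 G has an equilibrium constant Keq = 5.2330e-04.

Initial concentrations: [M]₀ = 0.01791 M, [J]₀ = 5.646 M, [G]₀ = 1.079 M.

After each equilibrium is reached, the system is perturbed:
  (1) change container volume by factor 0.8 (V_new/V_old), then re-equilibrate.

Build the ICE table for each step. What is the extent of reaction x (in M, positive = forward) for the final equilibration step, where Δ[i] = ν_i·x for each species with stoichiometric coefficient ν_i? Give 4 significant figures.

Q₀ = 2.2 vs Keq = 5.2330e-04 ⇒ Q>K, reverse
Step 1:
                    M           J           G
  init        0.01791       5.646       1.079
  Δ            0.2977      0.5953      -0.893
  eq           0.3156       6.241       0.186
  solve Keq expr → x = -0.2977; check Q = 5.2330e-04
Then change container volume by factor 0.8 (V_new/V_old).
Step 2:
                    M           J           G
  init         0.3945       7.802      0.2325
  Δ                 0           0           0
  eq           0.3945       7.802      0.2325
  solve Keq expr → x = 0; check Q = 5.2330e-04

x = 0 M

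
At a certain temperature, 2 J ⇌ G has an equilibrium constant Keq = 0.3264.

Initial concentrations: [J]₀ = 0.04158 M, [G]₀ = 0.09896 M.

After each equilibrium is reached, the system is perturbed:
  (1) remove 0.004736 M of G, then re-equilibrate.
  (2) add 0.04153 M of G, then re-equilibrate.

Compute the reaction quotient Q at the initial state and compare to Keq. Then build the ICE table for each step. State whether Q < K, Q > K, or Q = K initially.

Q₀ = 57.24 vs Keq = 0.3264 ⇒ Q>K, reverse
Step 1:
                   J          G
  Initial    0.04158    0.09896
  Change       0.169   -0.08449
  Equil       0.2106    0.01447
  solve Keq expr → x = -0.08449; check Q = 0.3264
Then remove 0.004736 M of G.
Step 2:
                   J          G
  Initial     0.2106   0.009735
  Change   -0.007458   0.003729
  Equil       0.2031    0.01346
  solve Keq expr → x = 0.003729; check Q = 0.3264
Then add 0.04153 M of G.
Step 3:
                   J          G
  Initial     0.2031    0.05499
  Change     0.06357   -0.03178
  Equil       0.2667    0.02321
  solve Keq expr → x = -0.03178; check Q = 0.3264

Q₀ = 57.24; Q > K (proceeds reverse)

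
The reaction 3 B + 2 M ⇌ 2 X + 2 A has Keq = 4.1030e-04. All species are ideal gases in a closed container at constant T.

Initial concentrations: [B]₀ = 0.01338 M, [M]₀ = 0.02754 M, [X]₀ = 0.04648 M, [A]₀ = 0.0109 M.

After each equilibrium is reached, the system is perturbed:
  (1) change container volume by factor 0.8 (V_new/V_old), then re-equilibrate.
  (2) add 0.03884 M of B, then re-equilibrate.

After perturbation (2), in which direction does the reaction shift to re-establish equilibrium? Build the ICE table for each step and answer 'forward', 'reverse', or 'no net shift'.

Direction: forward

Q₀ = 141.3 vs Keq = 4.1030e-04 ⇒ Q>K, reverse
Step 1:
                    B           M           X           A
  I           0.01338     0.02754     0.04648      0.0109
  C           0.01618     0.01079    -0.01079    -0.01079
  E           0.02956     0.03833     0.03569  1.1058e-04
  solve Keq expr → x = -0.005395; check Q = 4.1030e-04
Then change container volume by factor 0.8 (V_new/V_old).
Step 2:
                    B           M           X           A
  I           0.03696     0.04791     0.04461  1.3823e-04
  C       -2.4085e-05 -1.6057e-05  1.6057e-05  1.6057e-05
  E           0.03693      0.0479     0.04463  1.5428e-04
  solve Keq expr → x = 8.0285e-06; check Q = 4.1030e-04
Then add 0.03884 M of B.
Step 3:
                    B           M           X           A
  I           0.07577      0.0479     0.04463  1.5428e-04
  C       -4.3444e-04 -2.8963e-04  2.8963e-04  2.8963e-04
  E           0.07534     0.04761     0.04492  4.4391e-04
  solve Keq expr → x = 1.4481e-04; check Q = 4.1030e-04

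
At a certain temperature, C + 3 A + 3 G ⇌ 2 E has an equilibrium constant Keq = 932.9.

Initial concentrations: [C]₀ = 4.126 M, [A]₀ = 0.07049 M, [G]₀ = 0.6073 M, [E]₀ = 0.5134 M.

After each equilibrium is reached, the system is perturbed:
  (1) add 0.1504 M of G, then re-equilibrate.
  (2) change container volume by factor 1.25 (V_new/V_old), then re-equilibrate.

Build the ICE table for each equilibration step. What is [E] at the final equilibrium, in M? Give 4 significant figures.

[E]_eq = 0.4072 M

Q₀ = 814.3 vs Keq = 932.9 ⇒ Q<K, forward
Step 1:
                  C         A         G         E
  I           4.126   0.07049    0.6073    0.5134
  C       -8.8845e-04 -0.002665 -0.002665  0.001777
  E           4.125   0.06782    0.6046    0.5152
  solve Keq expr → x = 8.8845e-04; check Q = 932.9
Then add 0.1504 M of G.
Step 2:
                  C         A         G         E
  I           4.125   0.06782     0.755    0.5152
  C       -0.004013  -0.01204  -0.01204  0.008027
  E           4.121   0.05578     0.743    0.5232
  solve Keq expr → x = 0.004013; check Q = 932.9
Then change container volume by factor 1.25 (V_new/V_old).
Step 3:
                  C         A         G         E
  I           3.297   0.04463    0.5944    0.4186
  C        0.005703   0.01711   0.01711  -0.01141
  E           3.303   0.06174    0.6115    0.4072
  solve Keq expr → x = -0.005703; check Q = 932.9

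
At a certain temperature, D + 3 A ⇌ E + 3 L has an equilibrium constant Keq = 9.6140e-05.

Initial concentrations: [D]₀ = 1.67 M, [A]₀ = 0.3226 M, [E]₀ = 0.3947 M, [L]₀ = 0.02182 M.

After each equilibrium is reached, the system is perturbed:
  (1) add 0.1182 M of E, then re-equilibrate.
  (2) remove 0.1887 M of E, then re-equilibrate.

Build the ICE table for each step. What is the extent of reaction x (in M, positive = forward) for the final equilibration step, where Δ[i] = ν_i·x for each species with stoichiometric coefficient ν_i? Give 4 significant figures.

x = 0.001107 M

Q₀ = 7.3134e-05 vs Keq = 9.6140e-05 ⇒ Q<K, forward
Step 1:
                  D         A         E         L
  init         1.67    0.3226    0.3947   0.02182
  Δ       -6.4144e-04 -0.001924 6.4144e-04  0.001924
  eq          1.669    0.3207    0.3953   0.02374
  solve Keq expr → x = 6.4144e-04; check Q = 9.6140e-05
Then add 0.1182 M of E.
Step 2:
                  D         A         E         L
  init        1.669    0.3207    0.5135   0.02374
  Δ       6.1532e-04  0.001846 -6.1532e-04 -0.001846
  eq           1.67    0.3225    0.5129    0.0219
  solve Keq expr → x = -6.1532e-04; check Q = 9.6140e-05
Then remove 0.1887 M of E.
Step 3:
                  D         A         E         L
  init         1.67    0.3225    0.3242    0.0219
  Δ       -0.001107 -0.003321  0.001107  0.003321
  eq          1.669    0.3192    0.3253   0.02522
  solve Keq expr → x = 0.001107; check Q = 9.6140e-05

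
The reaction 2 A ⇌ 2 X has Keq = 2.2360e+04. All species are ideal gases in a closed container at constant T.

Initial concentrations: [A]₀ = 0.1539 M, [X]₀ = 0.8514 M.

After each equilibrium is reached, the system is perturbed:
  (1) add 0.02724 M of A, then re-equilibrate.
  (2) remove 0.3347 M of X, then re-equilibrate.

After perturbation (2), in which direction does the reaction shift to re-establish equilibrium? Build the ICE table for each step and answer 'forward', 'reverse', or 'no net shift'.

Direction: forward

Q₀ = 30.6 vs Keq = 2.2360e+04 ⇒ Q<K, forward
Step 1:
                   A          X
  I           0.1539     0.8514
  C          -0.1472     0.1472
  E         0.006678     0.9986
  solve Keq expr → x = 0.07361; check Q = 2.2360e+04
Then add 0.02724 M of A.
Step 2:
                   A          X
  I          0.03392     0.9986
  C         -0.02706    0.02706
  E         0.006859      1.026
  solve Keq expr → x = 0.01353; check Q = 2.2360e+04
Then remove 0.3347 M of X.
Step 3:
                   A          X
  I         0.006859      0.691
  C        -0.002223   0.002223
  E         0.004636     0.6932
  solve Keq expr → x = 0.001112; check Q = 2.2360e+04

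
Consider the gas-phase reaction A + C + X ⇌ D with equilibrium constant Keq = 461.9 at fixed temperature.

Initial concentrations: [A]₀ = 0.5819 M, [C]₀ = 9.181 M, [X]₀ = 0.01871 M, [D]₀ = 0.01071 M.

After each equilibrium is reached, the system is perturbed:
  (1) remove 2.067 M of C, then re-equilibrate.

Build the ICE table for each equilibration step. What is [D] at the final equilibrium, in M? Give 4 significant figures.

[D]_eq = 0.0294 M

Q₀ = 0.1071 vs Keq = 461.9 ⇒ Q<K, forward
Step 1:
                   A          C          X          D
  Initial     0.5819      9.181    0.01871    0.01071
  Change     -0.0187    -0.0187    -0.0187     0.0187
  Equil       0.5632      9.162 1.2338e-05    0.02941
  solve Keq expr → x = 0.0187; check Q = 461.9
Then remove 2.067 M of C.
Step 2:
                   A          C          X          D
  Initial     0.5632      7.095 1.2338e-05    0.02941
  Change  3.5922e-06 3.5922e-06 3.5922e-06 -3.5922e-06
  Equil       0.5632      7.095 1.5930e-05     0.0294
  solve Keq expr → x = -3.5922e-06; check Q = 461.9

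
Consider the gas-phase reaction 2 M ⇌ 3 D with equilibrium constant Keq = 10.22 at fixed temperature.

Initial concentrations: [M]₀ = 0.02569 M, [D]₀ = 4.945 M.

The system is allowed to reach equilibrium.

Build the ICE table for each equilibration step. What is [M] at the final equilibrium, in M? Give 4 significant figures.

[M]_eq = 1.46 M

Q₀ = 1.8322e+05 vs Keq = 10.22 ⇒ Q>K, reverse
Step 1:
                  M         D
  init      0.02569     4.945
  Δ           1.435    -2.152
  eq           1.46     2.793
  solve Keq expr → x = -0.7173; check Q = 10.22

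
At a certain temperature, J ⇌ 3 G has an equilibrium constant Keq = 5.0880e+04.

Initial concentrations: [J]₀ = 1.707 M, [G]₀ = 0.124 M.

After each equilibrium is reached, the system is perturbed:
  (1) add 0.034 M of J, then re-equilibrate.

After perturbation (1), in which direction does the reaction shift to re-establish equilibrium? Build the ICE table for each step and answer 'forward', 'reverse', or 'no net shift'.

Direction: forward

Q₀ = 0.001117 vs Keq = 5.0880e+04 ⇒ Q<K, forward
Step 1:
                  J         G
  Initial     1.707     0.124
  Change     -1.704     5.113
  Equil    0.002822     5.237
  solve Keq expr → x = 1.704; check Q = 5.0880e+04
Then add 0.034 M of J.
Step 2:
                  J         G
  Initial   0.03682     5.237
  Change   -0.03383    0.1015
  Equil    0.002989     5.338
  solve Keq expr → x = 0.03383; check Q = 5.0880e+04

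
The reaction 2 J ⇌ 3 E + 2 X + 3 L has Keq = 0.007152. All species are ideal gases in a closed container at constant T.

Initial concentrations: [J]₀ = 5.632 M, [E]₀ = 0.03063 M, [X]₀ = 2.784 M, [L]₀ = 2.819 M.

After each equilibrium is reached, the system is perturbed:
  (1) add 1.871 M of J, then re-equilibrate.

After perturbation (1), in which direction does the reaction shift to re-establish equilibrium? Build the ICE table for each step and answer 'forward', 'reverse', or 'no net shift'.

Direction: forward

Q₀ = 1.5730e-04 vs Keq = 0.007152 ⇒ Q<K, forward
Step 1:
                    J           E           X           L
  init          5.632     0.03063       2.784       2.819
  Δ          -0.04936     0.07404     0.04936     0.07404
  eq            5.583      0.1047       2.833       2.893
  solve Keq expr → x = 0.02468; check Q = 0.007152
Then add 1.871 M of J.
Step 2:
                    J           E           X           L
  init          7.454      0.1047       2.833       2.893
  Δ          -0.01385     0.02077     0.01385     0.02077
  eq             7.44      0.1254       2.847       2.914
  solve Keq expr → x = 0.006925; check Q = 0.007152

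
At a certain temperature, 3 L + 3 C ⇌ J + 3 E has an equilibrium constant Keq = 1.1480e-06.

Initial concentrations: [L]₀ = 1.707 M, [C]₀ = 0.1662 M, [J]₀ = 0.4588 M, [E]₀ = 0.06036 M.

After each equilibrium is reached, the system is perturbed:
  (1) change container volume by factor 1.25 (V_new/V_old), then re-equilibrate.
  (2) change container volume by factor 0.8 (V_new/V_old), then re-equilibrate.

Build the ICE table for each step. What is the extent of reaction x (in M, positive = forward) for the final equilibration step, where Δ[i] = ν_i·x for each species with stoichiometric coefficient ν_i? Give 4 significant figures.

x = 2.4117e-04 M

Q₀ = 0.004419 vs Keq = 1.1480e-06 ⇒ Q>K, reverse
Step 1:
                    L           C           J           E
  Initial       1.707      0.1662      0.4588     0.06036
  Change        0.055       0.055    -0.01833      -0.055
  Equil         1.762      0.2212      0.4405    0.005364
  solve Keq expr → x = -0.01833; check Q = 1.1480e-06
Then change container volume by factor 1.25 (V_new/V_old).
Step 2:
                    L           C           J           E
  Initial        1.41       0.177      0.3524    0.004291
  Change   5.7882e-04  5.7882e-04 -1.9294e-04 -5.7882e-04
  Equil          1.41      0.1775      0.3522    0.003712
  solve Keq expr → x = -1.9294e-04; check Q = 1.1480e-06
Then change container volume by factor 0.8 (V_new/V_old).
Step 3:
                    L           C           J           E
  Initial       1.763      0.2219      0.4402     0.00464
  Change  -7.2352e-04 -7.2352e-04  2.4117e-04  7.2352e-04
  Equil         1.762      0.2212      0.4405    0.005364
  solve Keq expr → x = 2.4117e-04; check Q = 1.1480e-06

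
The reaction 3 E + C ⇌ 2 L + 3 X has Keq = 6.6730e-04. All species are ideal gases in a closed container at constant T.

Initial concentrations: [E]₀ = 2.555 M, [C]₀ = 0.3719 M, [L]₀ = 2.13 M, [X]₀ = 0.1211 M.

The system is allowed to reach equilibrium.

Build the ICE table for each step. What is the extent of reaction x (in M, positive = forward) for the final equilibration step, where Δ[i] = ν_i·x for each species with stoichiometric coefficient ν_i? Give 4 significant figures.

x = -0.007389 M

Q₀ = 0.001299 vs Keq = 6.6730e-04 ⇒ Q>K, reverse
Step 1:
                    E           C           L           X
  I             2.555      0.3719        2.13      0.1211
  C           0.02217    0.007389    -0.01478    -0.02217
  E             2.577      0.3793       2.115     0.09893
  solve Keq expr → x = -0.007389; check Q = 6.6730e-04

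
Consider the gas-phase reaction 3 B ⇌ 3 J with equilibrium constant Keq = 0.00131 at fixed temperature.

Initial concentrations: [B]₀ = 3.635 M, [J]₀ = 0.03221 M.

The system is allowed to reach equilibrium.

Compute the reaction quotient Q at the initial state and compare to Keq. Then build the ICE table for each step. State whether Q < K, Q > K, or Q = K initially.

Q₀ = 6.9576e-07; Q < K (proceeds forward)

Q₀ = 6.9576e-07 vs Keq = 0.00131 ⇒ Q<K, forward
Step 1:
                  B         J
  init        3.635   0.03221
  Δ         -0.3295    0.3295
  eq          3.306    0.3617
  solve Keq expr → x = 0.1098; check Q = 0.00131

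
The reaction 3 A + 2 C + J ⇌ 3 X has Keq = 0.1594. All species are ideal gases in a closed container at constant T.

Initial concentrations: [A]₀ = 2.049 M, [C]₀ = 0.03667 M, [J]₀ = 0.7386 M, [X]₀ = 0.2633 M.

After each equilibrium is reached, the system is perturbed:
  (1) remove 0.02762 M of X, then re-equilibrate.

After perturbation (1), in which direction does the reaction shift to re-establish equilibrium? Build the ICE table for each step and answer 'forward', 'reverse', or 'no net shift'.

Q₀ = 2.136 vs Keq = 0.1594 ⇒ Q>K, reverse
Step 1:
                    A           C           J           X
  I             2.049     0.03667      0.7386      0.2633
  C           0.06685     0.04457     0.02228    -0.06685
  E             2.116     0.08124      0.7609      0.1965
  solve Keq expr → x = -0.02228; check Q = 0.1594
Then remove 0.02762 M of X.
Step 2:
                    A           C           J           X
  I             2.116     0.08124      0.7609      0.1688
  C          -0.01251   -0.008343   -0.004172     0.01251
  E             2.103     0.07289      0.7567      0.1813
  solve Keq expr → x = 0.004172; check Q = 0.1594

Direction: forward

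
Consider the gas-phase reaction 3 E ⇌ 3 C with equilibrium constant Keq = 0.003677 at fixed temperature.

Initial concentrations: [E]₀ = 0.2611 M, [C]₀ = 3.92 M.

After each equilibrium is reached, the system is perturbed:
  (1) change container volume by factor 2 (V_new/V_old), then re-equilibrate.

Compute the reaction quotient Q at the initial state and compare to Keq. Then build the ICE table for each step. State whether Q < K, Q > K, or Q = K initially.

Q₀ = 3384 vs Keq = 0.003677 ⇒ Q>K, reverse
Step 1:
                    E           C
  I            0.2611        3.92
  C             3.361      -3.361
  E             3.622      0.5591
  solve Keq expr → x = -1.12; check Q = 0.003677
Then change container volume by factor 2 (V_new/V_old).
Step 2:
                    E           C
  I             1.811      0.2795
  C                 0           0
  E             1.811      0.2795
  solve Keq expr → x = 0; check Q = 0.003677

Q₀ = 3384; Q > K (proceeds reverse)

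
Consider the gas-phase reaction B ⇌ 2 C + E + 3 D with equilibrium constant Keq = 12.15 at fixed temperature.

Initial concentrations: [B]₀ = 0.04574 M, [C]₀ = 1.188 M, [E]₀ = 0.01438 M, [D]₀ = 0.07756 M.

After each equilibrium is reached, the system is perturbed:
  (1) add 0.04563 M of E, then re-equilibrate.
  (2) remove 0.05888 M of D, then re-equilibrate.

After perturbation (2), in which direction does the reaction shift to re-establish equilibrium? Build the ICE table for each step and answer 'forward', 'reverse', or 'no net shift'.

Q₀ = 2.0702e-04 vs Keq = 12.15 ⇒ Q<K, forward
Step 1:
                    B           C           E           D
  Initial     0.04574       1.188     0.01438     0.07756
  Change     -0.04566     0.09132     0.04566       0.137
  Equil    7.9864e-05       1.279     0.06004      0.2145
  solve Keq expr → x = 0.04566; check Q = 12.15
Then add 0.04563 M of E.
Step 2:
                    B           C           E           D
  Initial  7.9864e-05       1.279      0.1057      0.2145
  Change   6.0235e-05 -1.2047e-04 -6.0235e-05 -1.8070e-04
  Equil    1.4010e-04       1.279      0.1056      0.2144
  solve Keq expr → x = -6.0235e-05; check Q = 12.15
Then remove 0.05888 M of D.
Step 3:
                    B           C           E           D
  Initial  1.4010e-04       1.279      0.1056      0.1555
  Change  -8.6313e-05  1.7263e-04  8.6313e-05  2.5894e-04
  Equil    5.3786e-05       1.279      0.1057      0.1557
  solve Keq expr → x = 8.6313e-05; check Q = 12.15

Direction: forward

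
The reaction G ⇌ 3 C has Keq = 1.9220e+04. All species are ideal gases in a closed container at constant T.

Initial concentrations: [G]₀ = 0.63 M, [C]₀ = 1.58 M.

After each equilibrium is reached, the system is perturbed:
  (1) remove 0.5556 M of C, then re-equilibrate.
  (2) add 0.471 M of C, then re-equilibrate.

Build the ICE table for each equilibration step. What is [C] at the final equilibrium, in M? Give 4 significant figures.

Q₀ = 6.261 vs Keq = 1.9220e+04 ⇒ Q<K, forward
Step 1:
                  G         C
  Initial      0.63      1.58
  Change    -0.6278     1.884
  Equil    0.002162     3.464
  solve Keq expr → x = 0.6278; check Q = 1.9220e+04
Then remove 0.5556 M of C.
Step 2:
                  G         C
  Initial  0.002162     2.908
  Change  -8.7887e-04  0.002637
  Equil    0.001283     2.911
  solve Keq expr → x = 8.7887e-04; check Q = 1.9220e+04
Then add 0.471 M of C.
Step 3:
                  G         C
  Initial  0.001283     3.382
  Change  7.2513e-04 -0.002175
  Equil    0.002008     3.379
  solve Keq expr → x = -7.2513e-04; check Q = 1.9220e+04

[C]_eq = 3.379 M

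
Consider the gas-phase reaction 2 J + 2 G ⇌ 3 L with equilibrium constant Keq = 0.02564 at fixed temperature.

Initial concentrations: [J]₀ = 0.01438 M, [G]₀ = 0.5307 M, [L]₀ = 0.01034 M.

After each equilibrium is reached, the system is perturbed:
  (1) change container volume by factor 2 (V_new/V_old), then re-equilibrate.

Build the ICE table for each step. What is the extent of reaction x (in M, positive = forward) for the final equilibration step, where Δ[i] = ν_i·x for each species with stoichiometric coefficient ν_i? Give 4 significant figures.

x = -2.9742e-04 M

Q₀ = 0.01898 vs Keq = 0.02564 ⇒ Q<K, forward
Step 1:
                    J           G           L
  I           0.01438      0.5307     0.01034
  C       -5.3241e-04 -5.3241e-04  7.9861e-04
  E           0.01385      0.5302     0.01114
  solve Keq expr → x = 2.6620e-04; check Q = 0.02564
Then change container volume by factor 2 (V_new/V_old).
Step 2:
                    J           G           L
  I          0.006924      0.2651    0.005569
  C        5.9485e-04  5.9485e-04 -8.9227e-04
  E          0.007519      0.2657    0.004677
  solve Keq expr → x = -2.9742e-04; check Q = 0.02564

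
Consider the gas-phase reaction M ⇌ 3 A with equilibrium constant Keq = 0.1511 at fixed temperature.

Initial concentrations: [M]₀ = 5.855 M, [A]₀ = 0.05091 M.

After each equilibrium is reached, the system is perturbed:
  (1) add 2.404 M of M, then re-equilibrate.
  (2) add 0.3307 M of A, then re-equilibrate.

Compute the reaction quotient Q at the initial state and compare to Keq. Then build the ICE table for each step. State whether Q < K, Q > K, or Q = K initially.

Q₀ = 2.2536e-05 vs Keq = 0.1511 ⇒ Q<K, forward
Step 1:
                   M          A
  init         5.855    0.05091
  Δ          -0.2975     0.8925
  eq           5.557     0.9434
  solve Keq expr → x = 0.2975; check Q = 0.1511
Then add 2.404 M of M.
Step 2:
                   M          A
  init         7.961     0.9434
  Δ         -0.03945     0.1183
  eq           7.922      1.062
  solve Keq expr → x = 0.03945; check Q = 0.1511
Then add 0.3307 M of A.
Step 3:
                   M          A
  init         7.922      1.392
  Δ           0.1086    -0.3259
  eq           8.031      1.067
  solve Keq expr → x = -0.1086; check Q = 0.1511

Q₀ = 2.2536e-05; Q < K (proceeds forward)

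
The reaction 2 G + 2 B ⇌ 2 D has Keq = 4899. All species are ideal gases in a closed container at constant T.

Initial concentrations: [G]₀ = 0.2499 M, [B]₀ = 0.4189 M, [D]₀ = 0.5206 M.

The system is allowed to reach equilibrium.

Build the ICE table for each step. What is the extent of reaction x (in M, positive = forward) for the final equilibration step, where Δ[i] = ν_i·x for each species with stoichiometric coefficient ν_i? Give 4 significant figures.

x = 0.1011 M

Q₀ = 24.73 vs Keq = 4899 ⇒ Q<K, forward
Step 1:
                   G          B          D
  I           0.2499     0.4189     0.5206
  C          -0.2022    -0.2022     0.2022
  E          0.04766     0.2167     0.7228
  solve Keq expr → x = 0.1011; check Q = 4899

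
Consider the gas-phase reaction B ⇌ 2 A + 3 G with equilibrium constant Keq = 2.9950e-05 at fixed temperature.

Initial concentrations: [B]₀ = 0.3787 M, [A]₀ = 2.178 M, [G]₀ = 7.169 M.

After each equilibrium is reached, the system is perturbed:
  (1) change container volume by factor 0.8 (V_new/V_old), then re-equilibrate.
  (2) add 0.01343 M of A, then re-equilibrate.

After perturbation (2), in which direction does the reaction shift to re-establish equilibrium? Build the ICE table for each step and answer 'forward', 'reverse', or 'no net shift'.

Direction: reverse

Q₀ = 4615 vs Keq = 2.9950e-05 ⇒ Q>K, reverse
Step 1:
                   B          A          G
  init        0.3787      2.178      7.169
  Δ            1.089     -2.177     -3.266
  eq           1.467 8.5962e-04      3.903
  solve Keq expr → x = -1.089; check Q = 2.9950e-05
Then change container volume by factor 0.8 (V_new/V_old).
Step 2:
                   B          A          G
  init         1.834   0.001075      4.879
  Δ       1.9334e-04 -3.8667e-04 -5.8001e-04
  eq           1.834 6.8786e-04      4.879
  solve Keq expr → x = -1.9334e-04; check Q = 2.9950e-05
Then add 0.01343 M of A.
Step 3:
                   B          A          G
  init         1.834    0.01412      4.879
  Δ         0.006712   -0.01342   -0.02014
  eq           1.841 6.9340e-04      4.858
  solve Keq expr → x = -0.006712; check Q = 2.9950e-05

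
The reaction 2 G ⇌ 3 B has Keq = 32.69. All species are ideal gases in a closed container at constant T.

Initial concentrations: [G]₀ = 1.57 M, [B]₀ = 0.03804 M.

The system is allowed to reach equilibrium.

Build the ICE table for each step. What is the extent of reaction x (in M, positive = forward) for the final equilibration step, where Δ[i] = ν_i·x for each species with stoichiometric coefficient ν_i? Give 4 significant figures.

Q₀ = 2.2332e-05 vs Keq = 32.69 ⇒ Q<K, forward
Step 1:
                    G           B
  I              1.57     0.03804
  C            -1.157       1.735
  E            0.4131       1.773
  solve Keq expr → x = 0.5785; check Q = 32.69

x = 0.5785 M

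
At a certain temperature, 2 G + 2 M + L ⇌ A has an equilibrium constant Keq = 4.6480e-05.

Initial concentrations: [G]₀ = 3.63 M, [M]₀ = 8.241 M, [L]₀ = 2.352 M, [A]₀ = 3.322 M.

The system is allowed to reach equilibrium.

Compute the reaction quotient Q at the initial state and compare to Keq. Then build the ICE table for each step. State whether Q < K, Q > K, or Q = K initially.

Q₀ = 0.001578 vs Keq = 4.6480e-05 ⇒ Q>K, reverse
Step 1:
                   G          M          L          A
  Initial       3.63      8.241      2.352      3.322
  Change       3.682      3.682      1.841     -1.841
  Equil        7.312      11.92      4.193      1.481
  solve Keq expr → x = -1.841; check Q = 4.6480e-05

Q₀ = 0.001578; Q > K (proceeds reverse)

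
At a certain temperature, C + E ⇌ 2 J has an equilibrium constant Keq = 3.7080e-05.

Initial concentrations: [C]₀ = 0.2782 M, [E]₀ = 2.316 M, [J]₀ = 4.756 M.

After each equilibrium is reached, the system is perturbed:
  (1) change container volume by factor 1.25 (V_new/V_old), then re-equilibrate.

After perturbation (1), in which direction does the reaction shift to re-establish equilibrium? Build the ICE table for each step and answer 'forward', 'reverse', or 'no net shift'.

Q₀ = 35.11 vs Keq = 3.7080e-05 ⇒ Q>K, reverse
Step 1:
                  C         E         J
  Initial    0.2782     2.316     4.756
  Change      2.367     2.367    -4.735
  Equil       2.645     4.683   0.02143
  solve Keq expr → x = -2.367; check Q = 3.7080e-05
Then change container volume by factor 1.25 (V_new/V_old).
Step 2:
                  C         E         J
  Initial     2.116     3.747   0.01715
  Change          0         0         0
  Equil       2.116     3.747   0.01715
  solve Keq expr → x = 0; check Q = 3.7080e-05

Direction: no net shift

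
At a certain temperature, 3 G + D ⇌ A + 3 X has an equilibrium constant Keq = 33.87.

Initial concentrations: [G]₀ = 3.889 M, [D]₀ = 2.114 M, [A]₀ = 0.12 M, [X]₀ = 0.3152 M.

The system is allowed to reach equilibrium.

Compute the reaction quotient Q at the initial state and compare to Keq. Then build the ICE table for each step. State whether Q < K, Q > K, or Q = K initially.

Q₀ = 3.0222e-05 vs Keq = 33.87 ⇒ Q<K, forward
Step 1:
                    G           D           A           X
  init          3.889       2.114        0.12      0.3152
  Δ            -2.909     -0.9696      0.9696       2.909
  eq           0.9803       1.144        1.09       3.224
  solve Keq expr → x = 0.9696; check Q = 33.87

Q₀ = 3.0222e-05; Q < K (proceeds forward)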